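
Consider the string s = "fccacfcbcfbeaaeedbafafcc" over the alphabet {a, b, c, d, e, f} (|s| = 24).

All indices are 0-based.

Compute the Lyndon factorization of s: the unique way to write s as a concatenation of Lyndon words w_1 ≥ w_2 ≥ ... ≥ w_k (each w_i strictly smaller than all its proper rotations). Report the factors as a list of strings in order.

emit factor 1: 'f' (i=0, period=1)
emit factor 2: 'c' (i=1, period=1)
emit factor 3: 'c' (i=2, period=1)
emit factor 4: 'acfcbcfbe' (i=3, period=9)
emit factor 5: 'aaeedbafafcc' (i=12, period=12)

["f", "c", "c", "acfcbcfbe", "aaeedbafafcc"]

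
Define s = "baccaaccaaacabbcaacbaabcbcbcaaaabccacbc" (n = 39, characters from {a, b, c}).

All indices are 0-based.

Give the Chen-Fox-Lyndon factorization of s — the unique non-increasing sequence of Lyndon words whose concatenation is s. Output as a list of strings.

["b", "acc", "aacc", "aaacabbcaacbaabcbcbc", "aaaabccacbc"]

emit factor 1: 'b' (i=0, period=1)
emit factor 2: 'acc' (i=1, period=3)
emit factor 3: 'aacc' (i=4, period=4)
emit factor 4: 'aaacabbcaacbaabcbcbc' (i=8, period=20)
emit factor 5: 'aaaabccacbc' (i=28, period=11)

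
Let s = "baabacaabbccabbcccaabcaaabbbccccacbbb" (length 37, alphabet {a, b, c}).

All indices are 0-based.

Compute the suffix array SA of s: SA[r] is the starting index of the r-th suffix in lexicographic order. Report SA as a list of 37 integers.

[22, 1, 23, 6, 18, 2, 24, 7, 12, 19, 4, 32, 36, 0, 3, 35, 34, 25, 8, 13, 26, 20, 9, 14, 27, 21, 5, 17, 11, 31, 33, 16, 10, 30, 15, 29, 28]

sorted suffixes:
  #0 SA[0]=22  'aaabbbccccacbbb'
  #1 SA[1]=1  'aabacaabbccabbcccaabcaaabbbccccacbbb'
  #2 SA[2]=23  'aabbbccccacbbb'
  #3 SA[3]=6  'aabbccabbcccaabcaaabbbccccacbbb'
  #4 SA[4]=18  'aabcaaabbbccccacbbb'
  #5 SA[5]=2  'abacaabbccabbcccaabcaaabbbccccacbbb'
  #6 SA[6]=24  'abbbccccacbbb'
  #7 SA[7]=7  'abbccabbcccaabcaaabbbccccacbbb'
  #8 SA[8]=12  'abbcccaabcaaabbbccccacbbb'
  #9 SA[9]=19  'abcaaabbbccccacbbb'
  #10 SA[10]=4  'acaabbccabbcccaabcaaabbbccccacbbb'
  #11 SA[11]=32  'acbbb'
  #12 SA[12]=36  'b'
  #13 SA[13]=0  'baabacaabbccabbcccaabcaaabbbccccacbbb'
  #14 SA[14]=3  'bacaabbccabbcccaabcaaabbbccccacbbb'
  #15 SA[15]=35  'bb'
  #16 SA[16]=34  'bbb'
  #17 SA[17]=25  'bbbccccacbbb'
  #18 SA[18]=8  'bbccabbcccaabcaaabbbccccacbbb'
  #19 SA[19]=13  'bbcccaabcaaabbbccccacbbb'
  #20 SA[20]=26  'bbccccacbbb'
  #21 SA[21]=20  'bcaaabbbccccacbbb'
  #22 SA[22]=9  'bccabbcccaabcaaabbbccccacbbb'
  #23 SA[23]=14  'bcccaabcaaabbbccccacbbb'
  #24 SA[24]=27  'bccccacbbb'
  #25 SA[25]=21  'caaabbbccccacbbb'
  #26 SA[26]=5  'caabbccabbcccaabcaaabbbccccacbbb'
  #27 SA[27]=17  'caabcaaabbbccccacbbb'
  #28 SA[28]=11  'cabbcccaabcaaabbbccccacbbb'
  #29 SA[29]=31  'cacbbb'
  #30 SA[30]=33  'cbbb'
  #31 SA[31]=16  'ccaabcaaabbbccccacbbb'
  #32 SA[32]=10  'ccabbcccaabcaaabbbccccacbbb'
  #33 SA[33]=30  'ccacbbb'
  #34 SA[34]=15  'cccaabcaaabbbccccacbbb'
  #35 SA[35]=29  'cccacbbb'
  #36 SA[36]=28  'ccccacbbb'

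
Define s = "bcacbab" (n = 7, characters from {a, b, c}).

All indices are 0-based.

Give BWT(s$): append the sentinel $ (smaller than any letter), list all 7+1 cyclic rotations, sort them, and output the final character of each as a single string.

bbcac$ba

rank  rotation  last
    0  $bcacbab  b
    1  ab$bcacb  b
    2  acbab$bc  c
    3  b$bcacba  a
    4  bab$bcac  c
    5  bcacbab$  $
    6  cacbab$b  b
    7  cbab$bca  a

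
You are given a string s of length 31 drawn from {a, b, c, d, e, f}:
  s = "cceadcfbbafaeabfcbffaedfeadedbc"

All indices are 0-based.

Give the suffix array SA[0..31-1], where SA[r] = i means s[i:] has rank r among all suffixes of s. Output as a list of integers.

sorted suffixes:
  #0 SA[0]=13  'abfcbffaedfeadedbc'
  #1 SA[1]=3  'adcfbbafaeabfcbffaedfeadedbc'
  #2 SA[2]=25  'adedbc'
  #3 SA[3]=11  'aeabfcbffaedfeadedbc'
  #4 SA[4]=20  'aedfeadedbc'
  #5 SA[5]=9  'afaeabfcbffaedfeadedbc'
  #6 SA[6]=8  'bafaeabfcbffaedfeadedbc'
  #7 SA[7]=7  'bbafaeabfcbffaedfeadedbc'
  #8 SA[8]=29  'bc'
  #9 SA[9]=14  'bfcbffaedfeadedbc'
  #10 SA[10]=17  'bffaedfeadedbc'
  #11 SA[11]=30  'c'
  #12 SA[12]=16  'cbffaedfeadedbc'
  #13 SA[13]=0  'cceadcfbbafaeabfcbffaedfeadedbc'
  #14 SA[14]=1  'ceadcfbbafaeabfcbffaedfeadedbc'
  #15 SA[15]=5  'cfbbafaeabfcbffaedfeadedbc'
  #16 SA[16]=28  'dbc'
  #17 SA[17]=4  'dcfbbafaeabfcbffaedfeadedbc'
  #18 SA[18]=26  'dedbc'
  #19 SA[19]=22  'dfeadedbc'
  #20 SA[20]=12  'eabfcbffaedfeadedbc'
  #21 SA[21]=2  'eadcfbbafaeabfcbffaedfeadedbc'
  #22 SA[22]=24  'eadedbc'
  #23 SA[23]=27  'edbc'
  #24 SA[24]=21  'edfeadedbc'
  #25 SA[25]=10  'faeabfcbffaedfeadedbc'
  #26 SA[26]=19  'faedfeadedbc'
  #27 SA[27]=6  'fbbafaeabfcbffaedfeadedbc'
  #28 SA[28]=15  'fcbffaedfeadedbc'
  #29 SA[29]=23  'feadedbc'
  #30 SA[30]=18  'ffaedfeadedbc'

[13, 3, 25, 11, 20, 9, 8, 7, 29, 14, 17, 30, 16, 0, 1, 5, 28, 4, 26, 22, 12, 2, 24, 27, 21, 10, 19, 6, 15, 23, 18]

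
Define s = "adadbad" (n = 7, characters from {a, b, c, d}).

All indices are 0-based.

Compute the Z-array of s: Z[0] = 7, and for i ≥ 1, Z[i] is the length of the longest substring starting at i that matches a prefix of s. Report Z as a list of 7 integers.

Z[0]=7
i=1: i≥r, start 0; Z[1]=0
i=2: i≥r, start 0; Z[2]=2 scan→box=[2,4)
i=3: min(r-i=1, Z[1]=0)=0; Z[3]=0
i=4: i≥r, start 0; Z[4]=0
i=5: i≥r, start 0; Z[5]=2 scan→box=[5,7)
i=6: min(r-i=1, Z[1]=0)=0; Z[6]=0

[7, 0, 2, 0, 0, 2, 0]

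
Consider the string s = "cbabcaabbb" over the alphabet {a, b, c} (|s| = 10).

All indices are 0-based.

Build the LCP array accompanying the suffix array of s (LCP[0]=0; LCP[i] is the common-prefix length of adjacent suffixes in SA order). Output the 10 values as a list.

rank→(start, suffix):
  0 → (5, 'aabbb')
  1 → (6, 'abbb')
  2 → (2, 'abcaabbb')
  3 → (9, 'b')
  4 → (1, 'babcaabbb')
  5 → (8, 'bb')
  6 → (7, 'bbb')
  7 → (3, 'bcaabbb')
  8 → (4, 'caabbb')
  9 → (0, 'cbabcaabbb')

SA = [5, 6, 2, 9, 1, 8, 7, 3, 4, 0]
[i] adj suffixes → lcp
  [1] 5/6 → 1 ('a')
  [2] 6/2 → 2 ('ab')
  [3] 2/9 → 0 ('')
  [4] 9/1 → 1 ('b')
  [5] 1/8 → 1 ('b')
  [6] 8/7 → 2 ('bb')
  [7] 7/3 → 1 ('b')
  [8] 3/4 → 0 ('')
  [9] 4/0 → 1 ('c')

[0, 1, 2, 0, 1, 1, 2, 1, 0, 1]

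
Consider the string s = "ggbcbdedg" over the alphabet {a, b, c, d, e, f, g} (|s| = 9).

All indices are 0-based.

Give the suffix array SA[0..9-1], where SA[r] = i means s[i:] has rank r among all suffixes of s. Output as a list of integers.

sorted suffixes:
  #0 SA[0]=2  'bcbdedg'
  #1 SA[1]=4  'bdedg'
  #2 SA[2]=3  'cbdedg'
  #3 SA[3]=5  'dedg'
  #4 SA[4]=7  'dg'
  #5 SA[5]=6  'edg'
  #6 SA[6]=8  'g'
  #7 SA[7]=1  'gbcbdedg'
  #8 SA[8]=0  'ggbcbdedg'

[2, 4, 3, 5, 7, 6, 8, 1, 0]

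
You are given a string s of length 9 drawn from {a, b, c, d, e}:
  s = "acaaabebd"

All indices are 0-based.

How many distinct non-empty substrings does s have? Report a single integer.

40

rank→(start, suffix):
  0 → (2, 'aaabebd')
  1 → (3, 'aabebd')
  2 → (4, 'abebd')
  3 → (0, 'acaaabebd')
  4 → (7, 'bd')
  5 → (5, 'bebd')
  6 → (1, 'caaabebd')
  7 → (8, 'd')
  8 → (6, 'ebd')

SA = [2, 3, 4, 0, 7, 5, 1, 8, 6]
i: (SA[i-1],SA[i]) lcp shared
  1: (2,3) 2 'aa'
  2: (3,4) 1 'a'
  3: (4,0) 1 'a'
  4: (0,7) 0 ''
  5: (7,5) 1 'b'
  6: (5,1) 0 ''
  7: (1,8) 0 ''
  8: (8,6) 0 ''

n(n+1)/2 = 9·10/2 = 45
Σ LCP = 0 + 2 + 1 + 1 + 0 + 1 + 0 + 0 + 0 = 5
distinct = 45 − 5 = 40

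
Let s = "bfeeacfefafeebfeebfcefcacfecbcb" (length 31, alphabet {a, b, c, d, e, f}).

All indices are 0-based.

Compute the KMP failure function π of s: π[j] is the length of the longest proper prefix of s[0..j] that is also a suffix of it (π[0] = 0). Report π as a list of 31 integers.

π[0] = 0
j=1 s[j]='f': π[1]=0 (border '')
j=2 s[j]='e': π[2]=0 (border '')
j=3 s[j]='e': π[3]=0 (border '')
j=4 s[j]='a': π[4]=0 (border '')
j=5 s[j]='c': π[5]=0 (border '')
j=6 s[j]='f': π[6]=0 (border '')
j=7 s[j]='e': π[7]=0 (border '')
j=8 s[j]='f': π[8]=0 (border '')
j=9 s[j]='a': π[9]=0 (border '')
j=10 s[j]='f': π[10]=0 (border '')
j=11 s[j]='e': π[11]=0 (border '')
j=12 s[j]='e': π[12]=0 (border '')
j=13 s[j]='b': π[13]=1 (border 'b')
j=14 s[j]='f': π[14]=2 (border 'bf')
j=15 s[j]='e': π[15]=3 (border 'bfe')
j=16 s[j]='e': π[16]=4 (border 'bfee')
j=17 s[j]='b': k: 4→0; π[17]=1 (border 'b')
j=18 s[j]='f': π[18]=2 (border 'bf')
j=19 s[j]='c': k: 2→0; π[19]=0 (border '')
j=20 s[j]='e': π[20]=0 (border '')
j=21 s[j]='f': π[21]=0 (border '')
j=22 s[j]='c': π[22]=0 (border '')
j=23 s[j]='a': π[23]=0 (border '')
j=24 s[j]='c': π[24]=0 (border '')
j=25 s[j]='f': π[25]=0 (border '')
j=26 s[j]='e': π[26]=0 (border '')
j=27 s[j]='c': π[27]=0 (border '')
j=28 s[j]='b': π[28]=1 (border 'b')
j=29 s[j]='c': k: 1→0; π[29]=0 (border '')
j=30 s[j]='b': π[30]=1 (border 'b')

[0, 0, 0, 0, 0, 0, 0, 0, 0, 0, 0, 0, 0, 1, 2, 3, 4, 1, 2, 0, 0, 0, 0, 0, 0, 0, 0, 0, 1, 0, 1]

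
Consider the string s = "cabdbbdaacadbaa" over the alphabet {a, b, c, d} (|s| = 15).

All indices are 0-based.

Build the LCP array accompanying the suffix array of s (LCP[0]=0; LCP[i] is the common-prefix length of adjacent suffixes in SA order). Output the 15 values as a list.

rank→(start, suffix):
  0 → (14, 'a')
  1 → (13, 'aa')
  2 → (7, 'aacadbaa')
  3 → (1, 'abdbbdaacadbaa')
  4 → (8, 'acadbaa')
  5 → (10, 'adbaa')
  6 → (12, 'baa')
  7 → (4, 'bbdaacadbaa')
  8 → (5, 'bdaacadbaa')
  9 → (2, 'bdbbdaacadbaa')
  10 → (0, 'cabdbbdaacadbaa')
  11 → (9, 'cadbaa')
  12 → (6, 'daacadbaa')
  13 → (11, 'dbaa')
  14 → (3, 'dbbdaacadbaa')

SA = [14, 13, 7, 1, 8, 10, 12, 4, 5, 2, 0, 9, 6, 11, 3]
[i] adj suffixes → lcp
  [1] 14/13 → 1 ('a')
  [2] 13/7 → 2 ('aa')
  [3] 7/1 → 1 ('a')
  [4] 1/8 → 1 ('a')
  [5] 8/10 → 1 ('a')
  [6] 10/12 → 0 ('')
  [7] 12/4 → 1 ('b')
  [8] 4/5 → 1 ('b')
  [9] 5/2 → 2 ('bd')
  [10] 2/0 → 0 ('')
  [11] 0/9 → 2 ('ca')
  [12] 9/6 → 0 ('')
  [13] 6/11 → 1 ('d')
  [14] 11/3 → 2 ('db')

[0, 1, 2, 1, 1, 1, 0, 1, 1, 2, 0, 2, 0, 1, 2]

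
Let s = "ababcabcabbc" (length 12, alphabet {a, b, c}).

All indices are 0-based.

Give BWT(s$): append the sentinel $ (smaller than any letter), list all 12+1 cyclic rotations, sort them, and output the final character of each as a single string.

c$ccbaabaabbb

rank  rotation       last
    0  $ababcabcabbc  c
    1  ababcabcabbc$  $
    2  abbc$ababcabc  c
    3  abcabbc$ababc  c
    4  abcabcabbc$ab  b
    5  babcabcabbc$a  a
    6  bbc$ababcabca  a
    7  bc$ababcabcab  b
    8  bcabbc$ababca  a
    9  bcabcabbc$aba  a
   10  c$ababcabcabb  b
   11  cabbc$ababcab  b
   12  cabcabbc$abab  b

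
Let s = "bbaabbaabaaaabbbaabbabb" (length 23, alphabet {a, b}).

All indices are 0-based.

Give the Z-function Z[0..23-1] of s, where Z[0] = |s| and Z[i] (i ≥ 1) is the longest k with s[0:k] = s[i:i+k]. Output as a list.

[23, 1, 0, 0, 5, 1, 0, 0, 1, 0, 0, 0, 0, 2, 7, 1, 0, 0, 3, 1, 0, 2, 1]

Z[0]=23
i=1: i≥r, start 0; Z[1]=1 scan→box=[1,2)
i=2: i≥r, start 0; Z[2]=0
i=3: i≥r, start 0; Z[3]=0
i=4: i≥r, start 0; Z[4]=5 scan→box=[4,9)
i=5: min(r-i=4, Z[1]=1)=1; Z[5]=1
i=6: min(r-i=3, Z[2]=0)=0; Z[6]=0
i=7: min(r-i=2, Z[3]=0)=0; Z[7]=0
i=8: min(r-i=1, Z[4]=5)=1; Z[8]=1
i=9: i≥r, start 0; Z[9]=0
i=10: i≥r, start 0; Z[10]=0
i=11: i≥r, start 0; Z[11]=0
i=12: i≥r, start 0; Z[12]=0
i=13: i≥r, start 0; Z[13]=2 scan→box=[13,15)
i=14: min(r-i=1, Z[1]=1)=1; Z[14]=7 scan→box=[14,21)
i=15: min(r-i=6, Z[1]=1)=1; Z[15]=1
i=16: min(r-i=5, Z[2]=0)=0; Z[16]=0
i=17: min(r-i=4, Z[3]=0)=0; Z[17]=0
i=18: min(r-i=3, Z[4]=5)=3; Z[18]=3
i=19: min(r-i=2, Z[5]=1)=1; Z[19]=1
i=20: min(r-i=1, Z[6]=0)=0; Z[20]=0
i=21: i≥r, start 0; Z[21]=2 scan→box=[21,23)
i=22: min(r-i=1, Z[1]=1)=1; Z[22]=1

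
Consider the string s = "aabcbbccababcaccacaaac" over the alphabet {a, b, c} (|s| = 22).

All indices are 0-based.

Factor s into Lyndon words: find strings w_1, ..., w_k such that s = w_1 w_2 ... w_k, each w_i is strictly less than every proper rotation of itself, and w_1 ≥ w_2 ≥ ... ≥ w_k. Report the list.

["aabcbbccababcaccac", "aaac"]

emit factor 1: 'aabcbbccababcaccac' (i=0, period=18)
emit factor 2: 'aaac' (i=18, period=4)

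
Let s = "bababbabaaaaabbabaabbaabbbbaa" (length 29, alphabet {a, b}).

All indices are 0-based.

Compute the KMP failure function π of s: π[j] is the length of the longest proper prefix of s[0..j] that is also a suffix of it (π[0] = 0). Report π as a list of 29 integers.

π[0] = 0
j=1 s[j]='a': π[1]=0 (border '')
j=2 s[j]='b': π[2]=1 (border 'b')
j=3 s[j]='a': π[3]=2 (border 'ba')
j=4 s[j]='b': π[4]=3 (border 'bab')
j=5 s[j]='b': k: 3→1→0; π[5]=1 (border 'b')
j=6 s[j]='a': π[6]=2 (border 'ba')
j=7 s[j]='b': π[7]=3 (border 'bab')
j=8 s[j]='a': π[8]=4 (border 'baba')
j=9 s[j]='a': k: 4→2→0; π[9]=0 (border '')
j=10 s[j]='a': π[10]=0 (border '')
j=11 s[j]='a': π[11]=0 (border '')
j=12 s[j]='a': π[12]=0 (border '')
j=13 s[j]='b': π[13]=1 (border 'b')
j=14 s[j]='b': k: 1→0; π[14]=1 (border 'b')
j=15 s[j]='a': π[15]=2 (border 'ba')
j=16 s[j]='b': π[16]=3 (border 'bab')
j=17 s[j]='a': π[17]=4 (border 'baba')
j=18 s[j]='a': k: 4→2→0; π[18]=0 (border '')
j=19 s[j]='b': π[19]=1 (border 'b')
j=20 s[j]='b': k: 1→0; π[20]=1 (border 'b')
j=21 s[j]='a': π[21]=2 (border 'ba')
j=22 s[j]='a': k: 2→0; π[22]=0 (border '')
j=23 s[j]='b': π[23]=1 (border 'b')
j=24 s[j]='b': k: 1→0; π[24]=1 (border 'b')
j=25 s[j]='b': k: 1→0; π[25]=1 (border 'b')
j=26 s[j]='b': k: 1→0; π[26]=1 (border 'b')
j=27 s[j]='a': π[27]=2 (border 'ba')
j=28 s[j]='a': k: 2→0; π[28]=0 (border '')

[0, 0, 1, 2, 3, 1, 2, 3, 4, 0, 0, 0, 0, 1, 1, 2, 3, 4, 0, 1, 1, 2, 0, 1, 1, 1, 1, 2, 0]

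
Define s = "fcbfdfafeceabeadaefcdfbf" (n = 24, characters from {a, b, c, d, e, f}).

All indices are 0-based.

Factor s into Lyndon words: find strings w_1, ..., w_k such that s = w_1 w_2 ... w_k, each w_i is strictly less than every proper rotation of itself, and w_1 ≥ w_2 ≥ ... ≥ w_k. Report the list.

emit factor 1: 'f' (i=0, period=1)
emit factor 2: 'c' (i=1, period=1)
emit factor 3: 'bfdf' (i=2, period=4)
emit factor 4: 'afece' (i=6, period=5)
emit factor 5: 'abeadaefcdfbf' (i=11, period=13)

["f", "c", "bfdf", "afece", "abeadaefcdfbf"]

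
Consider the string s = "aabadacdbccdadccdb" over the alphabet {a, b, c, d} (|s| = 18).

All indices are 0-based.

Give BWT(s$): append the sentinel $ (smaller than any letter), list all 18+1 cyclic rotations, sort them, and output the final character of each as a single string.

b$adbddadbdccaaccca

rank  rotation             last
    0  $aabadacdbccdadccdb  b
    1  aabadacdbccdadccdb$  $
    2  abadacdbccdadccdb$a  a
    3  acdbccdadccdb$aabad  d
    4  adacdbccdadccdb$aab  b
    5  adccdb$aabadacdbccd  d
    6  b$aabadacdbccdadccd  d
    7  badacdbccdadccdb$aa  a
    8  bccdadccdb$aabadacd  d
    9  ccdadccdb$aabadacdb  b
   10  ccdb$aabadacdbccdad  d
   11  cdadccdb$aabadacdbc  c
   12  cdb$aabadacdbccdadc  c
   13  cdbccdadccdb$aabada  a
   14  dacdbccdadccdb$aaba  a
   15  dadccdb$aabadacdbcc  c
   16  db$aabadacdbccdadcc  c
   17  dbccdadccdb$aabadac  c
   18  dccdb$aabadacdbccda  a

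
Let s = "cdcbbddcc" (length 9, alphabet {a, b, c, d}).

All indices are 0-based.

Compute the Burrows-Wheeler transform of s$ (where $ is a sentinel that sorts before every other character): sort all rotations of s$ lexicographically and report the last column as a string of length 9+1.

rank  rotation    last
    0  $cdcbbddcc  c
    1  bbddcc$cdc  c
    2  bddcc$cdcb  b
    3  c$cdcbbddc  c
    4  cbbddcc$cd  d
    5  cc$cdcbbdd  d
    6  cdcbbddcc$  $
    7  dcbbddcc$c  c
    8  dcc$cdcbbd  d
    9  ddcc$cdcbb  b

ccbcdd$cdb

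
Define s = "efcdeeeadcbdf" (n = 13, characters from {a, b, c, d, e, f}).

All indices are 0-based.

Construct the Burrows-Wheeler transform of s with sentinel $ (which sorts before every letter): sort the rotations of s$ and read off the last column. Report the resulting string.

rank  rotation        last
    0  $efcdeeeadcbdf  f
    1  adcbdf$efcdeee  e
    2  bdf$efcdeeeadc  c
    3  cbdf$efcdeeead  d
    4  cdeeeadcbdf$ef  f
    5  dcbdf$efcdeeea  a
    6  deeeadcbdf$efc  c
    7  df$efcdeeeadcb  b
    8  eadcbdf$efcdee  e
    9  eeadcbdf$efcde  e
   10  eeeadcbdf$efcd  d
   11  efcdeeeadcbdf$  $
   12  f$efcdeeeadcbd  d
   13  fcdeeeadcbdf$e  e

fecdfacbeed$de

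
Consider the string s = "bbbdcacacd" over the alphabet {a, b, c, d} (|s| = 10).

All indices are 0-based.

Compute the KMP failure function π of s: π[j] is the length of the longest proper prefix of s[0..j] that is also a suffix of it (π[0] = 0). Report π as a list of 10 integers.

[0, 1, 2, 0, 0, 0, 0, 0, 0, 0]

π[0] = 0
j=1 s[j]='b': π[1]=1 (border 'b')
j=2 s[j]='b': π[2]=2 (border 'bb')
j=3 s[j]='d': k: 2→1→0; π[3]=0 (border '')
j=4 s[j]='c': π[4]=0 (border '')
j=5 s[j]='a': π[5]=0 (border '')
j=6 s[j]='c': π[6]=0 (border '')
j=7 s[j]='a': π[7]=0 (border '')
j=8 s[j]='c': π[8]=0 (border '')
j=9 s[j]='d': π[9]=0 (border '')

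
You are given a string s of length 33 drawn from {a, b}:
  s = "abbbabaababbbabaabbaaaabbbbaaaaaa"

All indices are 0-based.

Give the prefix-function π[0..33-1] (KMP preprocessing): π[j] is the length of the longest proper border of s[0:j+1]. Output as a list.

[0, 0, 0, 0, 1, 2, 1, 1, 2, 1, 2, 3, 4, 5, 6, 7, 8, 9, 3, 1, 1, 1, 1, 2, 3, 4, 0, 1, 1, 1, 1, 1, 1]

π[0] = 0
j=1 s[j]='b': π[1]=0 (border '')
j=2 s[j]='b': π[2]=0 (border '')
j=3 s[j]='b': π[3]=0 (border '')
j=4 s[j]='a': π[4]=1 (border 'a')
j=5 s[j]='b': π[5]=2 (border 'ab')
j=6 s[j]='a': k: 2→0; π[6]=1 (border 'a')
j=7 s[j]='a': k: 1→0; π[7]=1 (border 'a')
j=8 s[j]='b': π[8]=2 (border 'ab')
j=9 s[j]='a': k: 2→0; π[9]=1 (border 'a')
j=10 s[j]='b': π[10]=2 (border 'ab')
j=11 s[j]='b': π[11]=3 (border 'abb')
j=12 s[j]='b': π[12]=4 (border 'abbb')
j=13 s[j]='a': π[13]=5 (border 'abbba')
j=14 s[j]='b': π[14]=6 (border 'abbbab')
j=15 s[j]='a': π[15]=7 (border 'abbbaba')
j=16 s[j]='a': π[16]=8 (border 'abbbabaa')
j=17 s[j]='b': π[17]=9 (border 'abbbabaab')
j=18 s[j]='b': k: 9→2; π[18]=3 (border 'abb')
j=19 s[j]='a': k: 3→0; π[19]=1 (border 'a')
j=20 s[j]='a': k: 1→0; π[20]=1 (border 'a')
j=21 s[j]='a': k: 1→0; π[21]=1 (border 'a')
j=22 s[j]='a': k: 1→0; π[22]=1 (border 'a')
j=23 s[j]='b': π[23]=2 (border 'ab')
j=24 s[j]='b': π[24]=3 (border 'abb')
j=25 s[j]='b': π[25]=4 (border 'abbb')
j=26 s[j]='b': k: 4→0; π[26]=0 (border '')
j=27 s[j]='a': π[27]=1 (border 'a')
j=28 s[j]='a': k: 1→0; π[28]=1 (border 'a')
j=29 s[j]='a': k: 1→0; π[29]=1 (border 'a')
j=30 s[j]='a': k: 1→0; π[30]=1 (border 'a')
j=31 s[j]='a': k: 1→0; π[31]=1 (border 'a')
j=32 s[j]='a': k: 1→0; π[32]=1 (border 'a')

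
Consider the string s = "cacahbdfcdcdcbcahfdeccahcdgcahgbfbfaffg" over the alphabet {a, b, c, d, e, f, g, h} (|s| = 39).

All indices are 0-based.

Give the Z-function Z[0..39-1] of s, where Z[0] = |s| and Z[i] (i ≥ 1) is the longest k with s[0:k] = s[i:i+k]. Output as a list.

Z[0]=39
i=1: i≥r, start 0; Z[1]=0
i=2: i≥r, start 0; Z[2]=2 grow→box=[2,4)
i=3: min(r-i=1, Z[1]=0)=0; Z[3]=0
i=4: i≥r, start 0; Z[4]=0
i=5: i≥r, start 0; Z[5]=0
i=6: i≥r, start 0; Z[6]=0
i=7: i≥r, start 0; Z[7]=0
i=8: i≥r, start 0; Z[8]=1 grow→box=[8,9)
i=9: i≥r, start 0; Z[9]=0
i=10: i≥r, start 0; Z[10]=1 grow→box=[10,11)
i=11: i≥r, start 0; Z[11]=0
i=12: i≥r, start 0; Z[12]=1 grow→box=[12,13)
i=13: i≥r, start 0; Z[13]=0
i=14: i≥r, start 0; Z[14]=2 grow→box=[14,16)
i=15: min(r-i=1, Z[1]=0)=0; Z[15]=0
i=16: i≥r, start 0; Z[16]=0
i=17: i≥r, start 0; Z[17]=0
i=18: i≥r, start 0; Z[18]=0
i=19: i≥r, start 0; Z[19]=0
i=20: i≥r, start 0; Z[20]=1 grow→box=[20,21)
i=21: i≥r, start 0; Z[21]=2 grow→box=[21,23)
i=22: min(r-i=1, Z[1]=0)=0; Z[22]=0
i=23: i≥r, start 0; Z[23]=0
i=24: i≥r, start 0; Z[24]=1 grow→box=[24,25)
i=25: i≥r, start 0; Z[25]=0
i=26: i≥r, start 0; Z[26]=0
i=27: i≥r, start 0; Z[27]=2 grow→box=[27,29)
i=28: min(r-i=1, Z[1]=0)=0; Z[28]=0
i=29: i≥r, start 0; Z[29]=0
i=30: i≥r, start 0; Z[30]=0
i=31: i≥r, start 0; Z[31]=0
i=32: i≥r, start 0; Z[32]=0
i=33: i≥r, start 0; Z[33]=0
i=34: i≥r, start 0; Z[34]=0
i=35: i≥r, start 0; Z[35]=0
i=36: i≥r, start 0; Z[36]=0
i=37: i≥r, start 0; Z[37]=0
i=38: i≥r, start 0; Z[38]=0

[39, 0, 2, 0, 0, 0, 0, 0, 1, 0, 1, 0, 1, 0, 2, 0, 0, 0, 0, 0, 1, 2, 0, 0, 1, 0, 0, 2, 0, 0, 0, 0, 0, 0, 0, 0, 0, 0, 0]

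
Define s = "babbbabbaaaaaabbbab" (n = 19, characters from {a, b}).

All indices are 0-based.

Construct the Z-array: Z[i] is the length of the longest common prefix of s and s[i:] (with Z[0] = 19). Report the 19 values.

Z[0]=19
i=1: i≥r, start 0; Z[1]=0
i=2: i≥r, start 0; Z[2]=1 grow→box=[2,3)
i=3: i≥r, start 0; Z[3]=1 grow→box=[3,4)
i=4: i≥r, start 0; Z[4]=4 grow→box=[4,8)
i=5: min(r-i=3, Z[1]=0)=0; Z[5]=0
i=6: min(r-i=2, Z[2]=1)=1; Z[6]=1
i=7: min(r-i=1, Z[3]=1)=1; Z[7]=2 grow→box=[7,9)
i=8: min(r-i=1, Z[1]=0)=0; Z[8]=0
i=9: i≥r, start 0; Z[9]=0
i=10: i≥r, start 0; Z[10]=0
i=11: i≥r, start 0; Z[11]=0
i=12: i≥r, start 0; Z[12]=0
i=13: i≥r, start 0; Z[13]=0
i=14: i≥r, start 0; Z[14]=1 grow→box=[14,15)
i=15: i≥r, start 0; Z[15]=1 grow→box=[15,16)
i=16: i≥r, start 0; Z[16]=3 grow→box=[16,19)
i=17: min(r-i=2, Z[1]=0)=0; Z[17]=0
i=18: min(r-i=1, Z[2]=1)=1; Z[18]=1

[19, 0, 1, 1, 4, 0, 1, 2, 0, 0, 0, 0, 0, 0, 1, 1, 3, 0, 1]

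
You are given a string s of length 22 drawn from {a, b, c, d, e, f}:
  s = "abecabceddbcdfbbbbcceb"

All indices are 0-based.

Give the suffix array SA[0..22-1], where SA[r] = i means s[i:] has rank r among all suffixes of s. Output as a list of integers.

rank→(start, suffix):
  0 → (4, 'abceddbcdfbbbbcceb')
  1 → (0, 'abecabceddbcdfbbbbcceb')
  2 → (21, 'b')
  3 → (14, 'bbbbcceb')
  4 → (15, 'bbbcceb')
  5 → (16, 'bbcceb')
  6 → (17, 'bcceb')
  7 → (10, 'bcdfbbbbcceb')
  8 → (5, 'bceddbcdfbbbbcceb')
  9 → (1, 'becabceddbcdfbbbbcceb')
  10 → (3, 'cabceddbcdfbbbbcceb')
  11 → (18, 'cceb')
  12 → (11, 'cdfbbbbcceb')
  13 → (19, 'ceb')
  14 → (6, 'ceddbcdfbbbbcceb')
  15 → (9, 'dbcdfbbbbcceb')
  16 → (8, 'ddbcdfbbbbcceb')
  17 → (12, 'dfbbbbcceb')
  18 → (20, 'eb')
  19 → (2, 'ecabceddbcdfbbbbcceb')
  20 → (7, 'eddbcdfbbbbcceb')
  21 → (13, 'fbbbbcceb')

[4, 0, 21, 14, 15, 16, 17, 10, 5, 1, 3, 18, 11, 19, 6, 9, 8, 12, 20, 2, 7, 13]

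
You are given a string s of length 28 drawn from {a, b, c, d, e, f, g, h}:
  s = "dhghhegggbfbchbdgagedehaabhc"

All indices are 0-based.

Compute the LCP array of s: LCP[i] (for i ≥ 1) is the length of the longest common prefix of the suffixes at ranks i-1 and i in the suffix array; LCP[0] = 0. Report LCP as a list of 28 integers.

sorted suffixes:
  #0 SA[0]=23  'aabhc'
  #1 SA[1]=24  'abhc'
  #2 SA[2]=17  'agedehaabhc'
  #3 SA[3]=11  'bchbdgagedehaabhc'
  #4 SA[4]=14  'bdgagedehaabhc'
  #5 SA[5]=9  'bfbchbdgagedehaabhc'
  #6 SA[6]=25  'bhc'
  #7 SA[7]=27  'c'
  #8 SA[8]=12  'chbdgagedehaabhc'
  #9 SA[9]=20  'dehaabhc'
  #10 SA[10]=15  'dgagedehaabhc'
  #11 SA[11]=0  'dhghhegggbfbchbdgagedehaabhc'
  #12 SA[12]=19  'edehaabhc'
  #13 SA[13]=5  'egggbfbchbdgagedehaabhc'
  #14 SA[14]=21  'ehaabhc'
  #15 SA[15]=10  'fbchbdgagedehaabhc'
  #16 SA[16]=16  'gagedehaabhc'
  #17 SA[17]=8  'gbfbchbdgagedehaabhc'
  #18 SA[18]=18  'gedehaabhc'
  #19 SA[19]=7  'ggbfbchbdgagedehaabhc'
  #20 SA[20]=6  'gggbfbchbdgagedehaabhc'
  #21 SA[21]=2  'ghhegggbfbchbdgagedehaabhc'
  #22 SA[22]=22  'haabhc'
  #23 SA[23]=13  'hbdgagedehaabhc'
  #24 SA[24]=26  'hc'
  #25 SA[25]=4  'hegggbfbchbdgagedehaabhc'
  #26 SA[26]=1  'hghhegggbfbchbdgagedehaabhc'
  #27 SA[27]=3  'hhegggbfbchbdgagedehaabhc'

SA = [23, 24, 17, 11, 14, 9, 25, 27, 12, 20, 15, 0, 19, 5, 21, 10, 16, 8, 18, 7, 6, 2, 22, 13, 26, 4, 1, 3]
rank  pair      lcp
   1  s[23:],s[24:]  1  'a'
   2  s[24:],s[17:]  1  'a'
   3  s[17:],s[11:]  0  ''
   4  s[11:],s[14:]  1  'b'
   5  s[14:],s[9:]  1  'b'
   6  s[9:],s[25:]  1  'b'
   7  s[25:],s[27:]  0  ''
   8  s[27:],s[12:]  1  'c'
   9  s[12:],s[20:]  0  ''
  10  s[20:],s[15:]  1  'd'
  11  s[15:],s[0:]  1  'd'
  12  s[0:],s[19:]  0  ''
  13  s[19:],s[5:]  1  'e'
  14  s[5:],s[21:]  1  'e'
  15  s[21:],s[10:]  0  ''
  16  s[10:],s[16:]  0  ''
  17  s[16:],s[8:]  1  'g'
  18  s[8:],s[18:]  1  'g'
  19  s[18:],s[7:]  1  'g'
  20  s[7:],s[6:]  2  'gg'
  21  s[6:],s[2:]  1  'g'
  22  s[2:],s[22:]  0  ''
  23  s[22:],s[13:]  1  'h'
  24  s[13:],s[26:]  1  'h'
  25  s[26:],s[4:]  1  'h'
  26  s[4:],s[1:]  1  'h'
  27  s[1:],s[3:]  1  'h'

[0, 1, 1, 0, 1, 1, 1, 0, 1, 0, 1, 1, 0, 1, 1, 0, 0, 1, 1, 1, 2, 1, 0, 1, 1, 1, 1, 1]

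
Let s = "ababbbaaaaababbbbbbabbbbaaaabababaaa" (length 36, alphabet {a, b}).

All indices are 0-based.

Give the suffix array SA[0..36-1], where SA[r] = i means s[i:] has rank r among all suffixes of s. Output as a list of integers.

[35, 34, 33, 6, 24, 7, 25, 8, 26, 9, 31, 29, 27, 0, 10, 2, 19, 12, 32, 5, 23, 30, 28, 1, 18, 11, 4, 22, 17, 3, 21, 16, 20, 15, 14, 13]

rank→(start, suffix):
  0 → (35, 'a')
  1 → (34, 'aa')
  2 → (33, 'aaa')
  3 → (6, 'aaaaababbbbbbabbbbaaaabababaaa')
  4 → (24, 'aaaabababaaa')
  5 → (7, 'aaaababbbbbbabbbbaaaabababaaa')
  6 → (25, 'aaabababaaa')
  7 → (8, 'aaababbbbbbabbbbaaaabababaaa')
  8 → (26, 'aabababaaa')
  9 → (9, 'aababbbbbbabbbbaaaabababaaa')
  10 → (31, 'abaaa')
  11 → (29, 'ababaaa')
  12 → (27, 'abababaaa')
  13 → (0, 'ababbbaaaaababbbbbbabbbbaaaabababaaa')
  14 → (10, 'ababbbbbbabbbbaaaabababaaa')
  15 → (2, 'abbbaaaaababbbbbbabbbbaaaabababaaa')
  16 → (19, 'abbbbaaaabababaaa')
  17 → (12, 'abbbbbbabbbbaaaabababaaa')
  18 → (32, 'baaa')
  19 → (5, 'baaaaababbbbbbabbbbaaaabababaaa')
  20 → (23, 'baaaabababaaa')
  21 → (30, 'babaaa')
  22 → (28, 'bababaaa')
  23 → (1, 'babbbaaaaababbbbbbabbbbaaaabababaaa')
  24 → (18, 'babbbbaaaabababaaa')
  25 → (11, 'babbbbbbabbbbaaaabababaaa')
  26 → (4, 'bbaaaaababbbbbbabbbbaaaabababaaa')
  27 → (22, 'bbaaaabababaaa')
  28 → (17, 'bbabbbbaaaabababaaa')
  29 → (3, 'bbbaaaaababbbbbbabbbbaaaabababaaa')
  30 → (21, 'bbbaaaabababaaa')
  31 → (16, 'bbbabbbbaaaabababaaa')
  32 → (20, 'bbbbaaaabababaaa')
  33 → (15, 'bbbbabbbbaaaabababaaa')
  34 → (14, 'bbbbbabbbbaaaabababaaa')
  35 → (13, 'bbbbbbabbbbaaaabababaaa')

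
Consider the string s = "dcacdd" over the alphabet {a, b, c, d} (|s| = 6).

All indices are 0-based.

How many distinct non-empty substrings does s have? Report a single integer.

18

rank→(start, suffix):
  0 → (2, 'acdd')
  1 → (1, 'cacdd')
  2 → (3, 'cdd')
  3 → (5, 'd')
  4 → (0, 'dcacdd')
  5 → (4, 'dd')

SA = [2, 1, 3, 5, 0, 4]
rank  pair      lcp
   1  s[2:],s[1:]  0  ''
   2  s[1:],s[3:]  1  'c'
   3  s[3:],s[5:]  0  ''
   4  s[5:],s[0:]  1  'd'
   5  s[0:],s[4:]  1  'd'

n(n+1)/2 = 6·7/2 = 21
Σ LCP = 0 + 0 + 1 + 0 + 1 + 1 = 3
distinct = 21 − 3 = 18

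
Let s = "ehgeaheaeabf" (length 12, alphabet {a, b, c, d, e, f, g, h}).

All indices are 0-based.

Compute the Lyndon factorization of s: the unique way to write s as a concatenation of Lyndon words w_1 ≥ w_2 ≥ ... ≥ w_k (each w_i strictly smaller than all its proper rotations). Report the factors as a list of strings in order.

["ehg", "e", "ahe", "ae", "abf"]

emit factor 1: 'ehg' (i=0, period=3)
emit factor 2: 'e' (i=3, period=1)
emit factor 3: 'ahe' (i=4, period=3)
emit factor 4: 'ae' (i=7, period=2)
emit factor 5: 'abf' (i=9, period=3)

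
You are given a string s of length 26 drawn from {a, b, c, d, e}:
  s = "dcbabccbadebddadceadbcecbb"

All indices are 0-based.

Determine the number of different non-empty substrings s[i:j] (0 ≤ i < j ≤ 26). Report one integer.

rank | idx | suffix
   0 |   3 | abccbadebddadceadbcecbb
   1 |  18 | adbcecbb
   2 |  14 | adceadbcecbb
   3 |   8 | adebddadceadbcecbb
   4 |  25 | b
   5 |   2 | babccbadebddadceadbcecbb
   6 |   7 | badebddadceadbcecbb
   7 |  24 | bb
   8 |   4 | bccbadebddadceadbcecbb
   9 |  20 | bcecbb
  10 |  11 | bddadceadbcecbb
  11 |   1 | cbabccbadebddadceadbcecbb
  12 |   6 | cbadebddadceadbcecbb
  13 |  23 | cbb
  14 |   5 | ccbadebddadceadbcecbb
  15 |  16 | ceadbcecbb
  16 |  21 | cecbb
  17 |  13 | dadceadbcecbb
  18 |  19 | dbcecbb
  19 |   0 | dcbabccbadebddadceadbcecbb
  20 |  15 | dceadbcecbb
  21 |  12 | ddadceadbcecbb
  22 |   9 | debddadceadbcecbb
  23 |  17 | eadbcecbb
  24 |  10 | ebddadceadbcecbb
  25 |  22 | ecbb

SA = [3, 18, 14, 8, 25, 2, 7, 24, 4, 20, 11, 1, 6, 23, 5, 16, 21, 13, 19, 0, 15, 12, 9, 17, 10, 22]
[i] adj suffixes → lcp
  [1] 3/18 → 1 ('a')
  [2] 18/14 → 2 ('ad')
  [3] 14/8 → 2 ('ad')
  [4] 8/25 → 0 ('')
  [5] 25/2 → 1 ('b')
  [6] 2/7 → 2 ('ba')
  [7] 7/24 → 1 ('b')
  [8] 24/4 → 1 ('b')
  [9] 4/20 → 2 ('bc')
  [10] 20/11 → 1 ('b')
  [11] 11/1 → 0 ('')
  [12] 1/6 → 3 ('cba')
  [13] 6/23 → 2 ('cb')
  [14] 23/5 → 1 ('c')
  [15] 5/16 → 1 ('c')
  [16] 16/21 → 2 ('ce')
  [17] 21/13 → 0 ('')
  [18] 13/19 → 1 ('d')
  [19] 19/0 → 1 ('d')
  [20] 0/15 → 2 ('dc')
  [21] 15/12 → 1 ('d')
  [22] 12/9 → 1 ('d')
  [23] 9/17 → 0 ('')
  [24] 17/10 → 1 ('e')
  [25] 10/22 → 1 ('e')

n(n+1)/2 = 26·27/2 = 351
Σ LCP = 0 + 1 + 2 + 2 + 0 + 1 + 2 + 1 + 1 + 2 + 1 + 0 + 3 + 2 + 1 + 1 + 2 + 0 + 1 + 1 + 2 + 1 + 1 + 0 + 1 + 1 = 30
distinct = 351 − 30 = 321

321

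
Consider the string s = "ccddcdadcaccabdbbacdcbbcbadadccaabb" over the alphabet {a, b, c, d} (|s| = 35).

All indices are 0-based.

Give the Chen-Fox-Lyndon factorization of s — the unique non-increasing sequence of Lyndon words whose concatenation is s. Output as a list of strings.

emit factor 1: 'ccddcd' (i=0, period=6)
emit factor 2: 'adc' (i=6, period=3)
emit factor 3: 'acc' (i=9, period=3)
emit factor 4: 'abdbbacdcbbcbadadcc' (i=12, period=19)
emit factor 5: 'aabb' (i=31, period=4)

["ccddcd", "adc", "acc", "abdbbacdcbbcbadadcc", "aabb"]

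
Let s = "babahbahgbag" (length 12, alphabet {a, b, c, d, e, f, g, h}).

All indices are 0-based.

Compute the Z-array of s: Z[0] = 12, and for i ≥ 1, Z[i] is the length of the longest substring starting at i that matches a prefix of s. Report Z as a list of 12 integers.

[12, 0, 2, 0, 0, 2, 0, 0, 0, 2, 0, 0]

Z[0]=12
i=1: fresh scan; Z[1]=0
i=2: fresh scan; Z[2]=2 grow→box=[2,4)
i=3: min(r-i=1, Z[1]=0)=0; Z[3]=0
i=4: fresh scan; Z[4]=0
i=5: fresh scan; Z[5]=2 grow→box=[5,7)
i=6: min(r-i=1, Z[1]=0)=0; Z[6]=0
i=7: fresh scan; Z[7]=0
i=8: fresh scan; Z[8]=0
i=9: fresh scan; Z[9]=2 grow→box=[9,11)
i=10: min(r-i=1, Z[1]=0)=0; Z[10]=0
i=11: fresh scan; Z[11]=0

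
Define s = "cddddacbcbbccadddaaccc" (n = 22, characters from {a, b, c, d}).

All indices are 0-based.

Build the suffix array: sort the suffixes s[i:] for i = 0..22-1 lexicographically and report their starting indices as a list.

[17, 5, 18, 13, 9, 7, 10, 21, 12, 8, 6, 20, 11, 19, 0, 16, 4, 15, 3, 14, 2, 1]

sorted suffixes:
  #0 SA[0]=17  'aaccc'
  #1 SA[1]=5  'acbcbbccadddaaccc'
  #2 SA[2]=18  'accc'
  #3 SA[3]=13  'adddaaccc'
  #4 SA[4]=9  'bbccadddaaccc'
  #5 SA[5]=7  'bcbbccadddaaccc'
  #6 SA[6]=10  'bccadddaaccc'
  #7 SA[7]=21  'c'
  #8 SA[8]=12  'cadddaaccc'
  #9 SA[9]=8  'cbbccadddaaccc'
  #10 SA[10]=6  'cbcbbccadddaaccc'
  #11 SA[11]=20  'cc'
  #12 SA[12]=11  'ccadddaaccc'
  #13 SA[13]=19  'ccc'
  #14 SA[14]=0  'cddddacbcbbccadddaaccc'
  #15 SA[15]=16  'daaccc'
  #16 SA[16]=4  'dacbcbbccadddaaccc'
  #17 SA[17]=15  'ddaaccc'
  #18 SA[18]=3  'ddacbcbbccadddaaccc'
  #19 SA[19]=14  'dddaaccc'
  #20 SA[20]=2  'dddacbcbbccadddaaccc'
  #21 SA[21]=1  'ddddacbcbbccadddaaccc'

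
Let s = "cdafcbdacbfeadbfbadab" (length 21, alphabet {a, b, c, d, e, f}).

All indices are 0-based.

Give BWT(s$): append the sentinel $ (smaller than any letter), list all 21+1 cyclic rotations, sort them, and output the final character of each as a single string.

bddbedafcdcfa$abcafbab

rank  rotation                last
    0  $cdafcbdacbfeadbfbadab  b
    1  ab$cdafcbdacbfeadbfbad  d
    2  acbfeadbfbadab$cdafcbd  d
    3  adab$cdafcbdacbfeadbfb  b
    4  adbfbadab$cdafcbdacbfe  e
    5  afcbdacbfeadbfbadab$cd  d
    6  b$cdafcbdacbfeadbfbada  a
    7  badab$cdafcbdacbfeadbf  f
    8  bdacbfeadbfbadab$cdafc  c
    9  bfbadab$cdafcbdacbfead  d
   10  bfeadbfbadab$cdafcbdac  c
   11  cbdacbfeadbfbadab$cdaf  f
   12  cbfeadbfbadab$cdafcbda  a
   13  cdafcbdacbfeadbfbadab$  $
   14  dab$cdafcbdacbfeadbfba  a
   15  dacbfeadbfbadab$cdafcb  b
   16  dafcbdacbfeadbfbadab$c  c
   17  dbfbadab$cdafcbdacbfea  a
   18  eadbfbadab$cdafcbdacbf  f
   19  fbadab$cdafcbdacbfeadb  b
   20  fcbdacbfeadbfbadab$cda  a
   21  feadbfbadab$cdafcbdacb  b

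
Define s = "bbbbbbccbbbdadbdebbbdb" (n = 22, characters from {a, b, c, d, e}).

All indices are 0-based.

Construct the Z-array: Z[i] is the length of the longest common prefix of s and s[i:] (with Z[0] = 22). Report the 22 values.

Z[0]=22
i=1: outside box; Z[1]=5 grow→box=[1,6)
i=2: min(r-i=4, Z[1]=5)=4; Z[2]=4
i=3: min(r-i=3, Z[2]=4)=3; Z[3]=3
i=4: min(r-i=2, Z[3]=3)=2; Z[4]=2
i=5: min(r-i=1, Z[4]=2)=1; Z[5]=1
i=6: outside box; Z[6]=0
i=7: outside box; Z[7]=0
i=8: outside box; Z[8]=3 grow→box=[8,11)
i=9: min(r-i=2, Z[1]=5)=2; Z[9]=2
i=10: min(r-i=1, Z[2]=4)=1; Z[10]=1
i=11: outside box; Z[11]=0
i=12: outside box; Z[12]=0
i=13: outside box; Z[13]=0
i=14: outside box; Z[14]=1 grow→box=[14,15)
i=15: outside box; Z[15]=0
i=16: outside box; Z[16]=0
i=17: outside box; Z[17]=3 grow→box=[17,20)
i=18: min(r-i=2, Z[1]=5)=2; Z[18]=2
i=19: min(r-i=1, Z[2]=4)=1; Z[19]=1
i=20: outside box; Z[20]=0
i=21: outside box; Z[21]=1 grow→box=[21,22)

[22, 5, 4, 3, 2, 1, 0, 0, 3, 2, 1, 0, 0, 0, 1, 0, 0, 3, 2, 1, 0, 1]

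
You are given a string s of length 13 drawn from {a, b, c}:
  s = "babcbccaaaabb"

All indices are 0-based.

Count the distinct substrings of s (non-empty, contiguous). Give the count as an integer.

rank→(start, suffix):
  0 → (7, 'aaaabb')
  1 → (8, 'aaabb')
  2 → (9, 'aabb')
  3 → (10, 'abb')
  4 → (1, 'abcbccaaaabb')
  5 → (12, 'b')
  6 → (0, 'babcbccaaaabb')
  7 → (11, 'bb')
  8 → (2, 'bcbccaaaabb')
  9 → (4, 'bccaaaabb')
  10 → (6, 'caaaabb')
  11 → (3, 'cbccaaaabb')
  12 → (5, 'ccaaaabb')

SA = [7, 8, 9, 10, 1, 12, 0, 11, 2, 4, 6, 3, 5]
i: (SA[i-1],SA[i]) lcp shared
  1: (7,8) 3 'aaa'
  2: (8,9) 2 'aa'
  3: (9,10) 1 'a'
  4: (10,1) 2 'ab'
  5: (1,12) 0 ''
  6: (12,0) 1 'b'
  7: (0,11) 1 'b'
  8: (11,2) 1 'b'
  9: (2,4) 2 'bc'
  10: (4,6) 0 ''
  11: (6,3) 1 'c'
  12: (3,5) 1 'c'

n(n+1)/2 = 13·14/2 = 91
Σ LCP = 0 + 3 + 2 + 1 + 2 + 0 + 1 + 1 + 1 + 2 + 0 + 1 + 1 = 15
distinct = 91 − 15 = 76

76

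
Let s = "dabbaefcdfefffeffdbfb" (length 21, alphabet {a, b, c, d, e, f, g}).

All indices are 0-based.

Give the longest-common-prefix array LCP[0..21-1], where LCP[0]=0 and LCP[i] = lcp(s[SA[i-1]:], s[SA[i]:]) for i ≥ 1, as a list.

rank→(start, suffix):
  0 → (1, 'abbaefcdfefffeffdbfb')
  1 → (4, 'aefcdfefffeffdbfb')
  2 → (20, 'b')
  3 → (3, 'baefcdfefffeffdbfb')
  4 → (2, 'bbaefcdfefffeffdbfb')
  5 → (18, 'bfb')
  6 → (7, 'cdfefffeffdbfb')
  7 → (0, 'dabbaefcdfefffeffdbfb')
  8 → (17, 'dbfb')
  9 → (8, 'dfefffeffdbfb')
  10 → (5, 'efcdfefffeffdbfb')
  11 → (14, 'effdbfb')
  12 → (10, 'efffeffdbfb')
  13 → (19, 'fb')
  14 → (6, 'fcdfefffeffdbfb')
  15 → (16, 'fdbfb')
  16 → (13, 'feffdbfb')
  17 → (9, 'fefffeffdbfb')
  18 → (15, 'ffdbfb')
  19 → (12, 'ffeffdbfb')
  20 → (11, 'fffeffdbfb')

SA = [1, 4, 20, 3, 2, 18, 7, 0, 17, 8, 5, 14, 10, 19, 6, 16, 13, 9, 15, 12, 11]
rank  pair      lcp
   1  s[1:],s[4:]  1  'a'
   2  s[4:],s[20:]  0  ''
   3  s[20:],s[3:]  1  'b'
   4  s[3:],s[2:]  1  'b'
   5  s[2:],s[18:]  1  'b'
   6  s[18:],s[7:]  0  ''
   7  s[7:],s[0:]  0  ''
   8  s[0:],s[17:]  1  'd'
   9  s[17:],s[8:]  1  'd'
  10  s[8:],s[5:]  0  ''
  11  s[5:],s[14:]  2  'ef'
  12  s[14:],s[10:]  3  'eff'
  13  s[10:],s[19:]  0  ''
  14  s[19:],s[6:]  1  'f'
  15  s[6:],s[16:]  1  'f'
  16  s[16:],s[13:]  1  'f'
  17  s[13:],s[9:]  4  'feff'
  18  s[9:],s[15:]  1  'f'
  19  s[15:],s[12:]  2  'ff'
  20  s[12:],s[11:]  2  'ff'

[0, 1, 0, 1, 1, 1, 0, 0, 1, 1, 0, 2, 3, 0, 1, 1, 1, 4, 1, 2, 2]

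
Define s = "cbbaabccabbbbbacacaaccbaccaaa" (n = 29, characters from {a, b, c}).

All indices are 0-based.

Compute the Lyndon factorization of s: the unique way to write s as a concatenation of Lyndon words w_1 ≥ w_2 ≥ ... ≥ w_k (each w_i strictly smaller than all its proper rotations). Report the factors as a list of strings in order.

["c", "b", "b", "aabccabbbbbacacaaccbacc", "a", "a", "a"]

emit factor 1: 'c' (i=0, period=1)
emit factor 2: 'b' (i=1, period=1)
emit factor 3: 'b' (i=2, period=1)
emit factor 4: 'aabccabbbbbacacaaccbacc' (i=3, period=23)
emit factor 5: 'a' (i=26, period=1)
emit factor 6: 'a' (i=27, period=1)
emit factor 7: 'a' (i=28, period=1)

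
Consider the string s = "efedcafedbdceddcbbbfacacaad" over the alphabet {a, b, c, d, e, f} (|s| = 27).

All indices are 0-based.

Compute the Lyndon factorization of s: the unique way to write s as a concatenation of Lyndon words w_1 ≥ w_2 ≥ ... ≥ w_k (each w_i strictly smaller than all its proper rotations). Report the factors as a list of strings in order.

emit factor 1: 'ef' (i=0, period=2)
emit factor 2: 'e' (i=2, period=1)
emit factor 3: 'd' (i=3, period=1)
emit factor 4: 'c' (i=4, period=1)
emit factor 5: 'afedbdceddcbbbf' (i=5, period=15)
emit factor 6: 'ac' (i=20, period=2)
emit factor 7: 'ac' (i=22, period=2)
emit factor 8: 'aad' (i=24, period=3)

["ef", "e", "d", "c", "afedbdceddcbbbf", "ac", "ac", "aad"]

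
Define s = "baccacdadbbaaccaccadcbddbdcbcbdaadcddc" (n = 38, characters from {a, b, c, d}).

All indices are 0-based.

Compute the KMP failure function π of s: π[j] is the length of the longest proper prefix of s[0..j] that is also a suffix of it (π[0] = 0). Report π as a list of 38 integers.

π[0] = 0
j=1 s[j]='a': π[1]=0 (border '')
j=2 s[j]='c': π[2]=0 (border '')
j=3 s[j]='c': π[3]=0 (border '')
j=4 s[j]='a': π[4]=0 (border '')
j=5 s[j]='c': π[5]=0 (border '')
j=6 s[j]='d': π[6]=0 (border '')
j=7 s[j]='a': π[7]=0 (border '')
j=8 s[j]='d': π[8]=0 (border '')
j=9 s[j]='b': π[9]=1 (border 'b')
j=10 s[j]='b': k: 1→0; π[10]=1 (border 'b')
j=11 s[j]='a': π[11]=2 (border 'ba')
j=12 s[j]='a': k: 2→0; π[12]=0 (border '')
j=13 s[j]='c': π[13]=0 (border '')
j=14 s[j]='c': π[14]=0 (border '')
j=15 s[j]='a': π[15]=0 (border '')
j=16 s[j]='c': π[16]=0 (border '')
j=17 s[j]='c': π[17]=0 (border '')
j=18 s[j]='a': π[18]=0 (border '')
j=19 s[j]='d': π[19]=0 (border '')
j=20 s[j]='c': π[20]=0 (border '')
j=21 s[j]='b': π[21]=1 (border 'b')
j=22 s[j]='d': k: 1→0; π[22]=0 (border '')
j=23 s[j]='d': π[23]=0 (border '')
j=24 s[j]='b': π[24]=1 (border 'b')
j=25 s[j]='d': k: 1→0; π[25]=0 (border '')
j=26 s[j]='c': π[26]=0 (border '')
j=27 s[j]='b': π[27]=1 (border 'b')
j=28 s[j]='c': k: 1→0; π[28]=0 (border '')
j=29 s[j]='b': π[29]=1 (border 'b')
j=30 s[j]='d': k: 1→0; π[30]=0 (border '')
j=31 s[j]='a': π[31]=0 (border '')
j=32 s[j]='a': π[32]=0 (border '')
j=33 s[j]='d': π[33]=0 (border '')
j=34 s[j]='c': π[34]=0 (border '')
j=35 s[j]='d': π[35]=0 (border '')
j=36 s[j]='d': π[36]=0 (border '')
j=37 s[j]='c': π[37]=0 (border '')

[0, 0, 0, 0, 0, 0, 0, 0, 0, 1, 1, 2, 0, 0, 0, 0, 0, 0, 0, 0, 0, 1, 0, 0, 1, 0, 0, 1, 0, 1, 0, 0, 0, 0, 0, 0, 0, 0]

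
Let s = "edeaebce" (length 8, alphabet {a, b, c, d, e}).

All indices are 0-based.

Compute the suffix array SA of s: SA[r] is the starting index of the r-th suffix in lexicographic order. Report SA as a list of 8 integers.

rank | idx | suffix
   0 |   3 | aebce
   1 |   5 | bce
   2 |   6 | ce
   3 |   1 | deaebce
   4 |   7 | e
   5 |   2 | eaebce
   6 |   4 | ebce
   7 |   0 | edeaebce

[3, 5, 6, 1, 7, 2, 4, 0]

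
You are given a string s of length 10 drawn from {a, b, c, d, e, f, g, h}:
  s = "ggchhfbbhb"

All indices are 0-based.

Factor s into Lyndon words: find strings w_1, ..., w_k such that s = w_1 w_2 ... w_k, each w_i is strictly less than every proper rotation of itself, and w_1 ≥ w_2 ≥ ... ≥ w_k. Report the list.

["g", "g", "chhf", "bbh", "b"]

emit factor 1: 'g' (i=0, period=1)
emit factor 2: 'g' (i=1, period=1)
emit factor 3: 'chhf' (i=2, period=4)
emit factor 4: 'bbh' (i=6, period=3)
emit factor 5: 'b' (i=9, period=1)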